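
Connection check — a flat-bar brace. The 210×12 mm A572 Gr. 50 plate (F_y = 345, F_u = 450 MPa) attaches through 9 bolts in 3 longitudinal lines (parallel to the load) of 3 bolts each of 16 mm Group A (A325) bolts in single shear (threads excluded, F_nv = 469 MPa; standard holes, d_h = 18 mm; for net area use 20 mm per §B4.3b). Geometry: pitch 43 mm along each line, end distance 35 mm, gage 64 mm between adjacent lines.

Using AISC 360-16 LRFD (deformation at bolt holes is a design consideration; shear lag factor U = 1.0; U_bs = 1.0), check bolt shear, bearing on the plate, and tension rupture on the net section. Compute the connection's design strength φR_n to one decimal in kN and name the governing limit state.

607.5 kN (net-section rupture governs)

Bolt shear: A_b = π(16)²/4 = 201.06 mm². φR_n = 0.75 × 469 × 201.06 × 9 × 1 = 636.5 kN.
Bearing (12 mm plate, F_u = 450 MPa): end bolts L_c = 35 − 18/2 = 26, R_n = min(1.2×26×12×450, 2.4×16×12×450) = 168.48 kN/bolt; interior L_c = 43 − 18 = 25, R_n = 162 kN/bolt. φR_n = 0.75 × (3×168.48 + 6×162) = 1108.1 kN.
Tension rupture (net): A_n = (210 − 3×20)×12 = 1800 mm² (U = 1.0, A_e = A_n). φR_n = 0.75 × 450 × 1800 = 607.5 kN.
Governing: min(636.5, 1108.1, 607.5) = 607.5 kN → net-section rupture.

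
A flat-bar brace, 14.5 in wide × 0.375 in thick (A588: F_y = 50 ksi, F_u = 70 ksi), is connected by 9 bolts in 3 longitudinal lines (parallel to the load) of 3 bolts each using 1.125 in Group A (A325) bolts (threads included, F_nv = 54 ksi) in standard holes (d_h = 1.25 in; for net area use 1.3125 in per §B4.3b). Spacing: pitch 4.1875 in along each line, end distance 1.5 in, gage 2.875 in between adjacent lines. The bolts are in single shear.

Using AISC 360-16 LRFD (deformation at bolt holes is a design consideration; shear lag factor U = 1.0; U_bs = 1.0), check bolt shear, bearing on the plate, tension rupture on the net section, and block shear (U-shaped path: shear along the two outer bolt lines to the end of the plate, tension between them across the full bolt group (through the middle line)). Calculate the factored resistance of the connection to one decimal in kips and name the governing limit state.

Bolt shear: A_b = π(1.125)²/4 = 0.99402 in². φR_n = 0.75 × 54 × 0.99402 × 9 × 1 = 362.3 kips.
Bearing (0.375 in plate, F_u = 70 ksi): end bolts L_c = 1.5 − 1.25/2 = 0.875, R_n = min(1.2×0.875×0.375×70, 2.4×1.125×0.375×70) = 27.563 kips/bolt; interior L_c = 4.1875 − 1.25 = 2.9375, R_n = 70.875 kips/bolt. φR_n = 0.75 × (3×27.563 + 6×70.875) = 381.0 kips.
Tension rupture (net): A_n = (14.5 − 3×1.3125)×0.375 = 3.9609 in² (U = 1.0, A_e = A_n). φR_n = 0.75 × 70 × 3.9609 = 207.9 kips.
Block shear: shear path 2×[1.5+2×4.1875] = 2×9.875 in, A_gv = 7.4063, A_nv = 2×(9.875 − 2.5×1.3125)×0.375 = 4.9453 in²; tension across gage: (5.75 − 2×1.3125)×0.375 = 1.1719 in². R_n = min(0.6×70×4.9453, 0.6×50×7.4063) + 1.0×70×1.1719 = min(207.7, 222.19) + 82.033 = 289.73 kips. φR_n = 0.75 × 289.73 = 217.3 kips.
Governing: min(362.3, 381.0, 207.9, 217.3) = 207.9 kips → net-section rupture.

207.9 kips (net-section rupture governs)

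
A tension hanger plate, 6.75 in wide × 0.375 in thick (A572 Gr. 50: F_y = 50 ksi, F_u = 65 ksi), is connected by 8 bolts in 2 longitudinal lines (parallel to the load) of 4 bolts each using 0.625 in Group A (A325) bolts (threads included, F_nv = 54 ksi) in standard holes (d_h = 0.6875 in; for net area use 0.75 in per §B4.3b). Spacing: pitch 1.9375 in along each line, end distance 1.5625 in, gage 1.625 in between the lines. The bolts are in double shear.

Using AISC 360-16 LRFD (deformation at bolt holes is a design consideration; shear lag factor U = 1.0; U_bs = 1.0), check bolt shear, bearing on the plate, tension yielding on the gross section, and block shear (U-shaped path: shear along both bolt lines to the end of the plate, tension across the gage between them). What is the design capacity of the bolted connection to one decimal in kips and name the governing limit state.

Bolt shear: A_b = π(0.625)²/4 = 0.3068 in². φR_n = 0.75 × 54 × 0.3068 × 8 × 2 = 198.8 kips.
Bearing (0.375 in plate, F_u = 65 ksi): end bolts L_c = 1.5625 − 0.6875/2 = 1.21875, R_n = min(1.2×1.21875×0.375×65, 2.4×0.625×0.375×65) = 35.648 kips/bolt; interior L_c = 1.9375 − 0.6875 = 1.25, R_n = 36.563 kips/bolt. φR_n = 0.75 × (2×35.648 + 6×36.563) = 218.0 kips.
Tension yield (gross): A_g = 6.75×0.375 = 2.5313 in². φR_n = 0.90 × 50 × 2.5313 = 113.9 kips.
Block shear: shear path 2×[1.5625+3×1.9375] = 2×7.375 in, A_gv = 5.5313, A_nv = 2×(7.375 − 3.5×0.75)×0.375 = 3.5625 in²; tension across gage: (1.625 − 1×0.75)×0.375 = 0.32813 in². R_n = min(0.6×65×3.5625, 0.6×50×5.5313) + 1.0×65×0.32813 = min(138.94, 165.94) + 21.328 = 160.27 kips. φR_n = 0.75 × 160.27 = 120.2 kips.
Governing: min(198.8, 218.0, 113.9, 120.2) = 113.9 kips → gross-section yield.

113.9 kips (gross-section yield governs)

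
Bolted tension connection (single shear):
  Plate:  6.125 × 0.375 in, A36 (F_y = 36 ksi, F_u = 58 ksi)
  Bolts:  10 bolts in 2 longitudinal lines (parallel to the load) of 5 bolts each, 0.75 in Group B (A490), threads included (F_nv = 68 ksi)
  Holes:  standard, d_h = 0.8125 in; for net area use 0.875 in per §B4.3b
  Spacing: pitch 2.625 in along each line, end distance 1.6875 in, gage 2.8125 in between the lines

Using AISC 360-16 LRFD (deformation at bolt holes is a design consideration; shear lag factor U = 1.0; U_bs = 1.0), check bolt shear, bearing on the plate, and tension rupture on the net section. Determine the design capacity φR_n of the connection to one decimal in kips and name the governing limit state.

71.4 kips (net-section rupture governs)

Bolt shear: A_b = π(0.75)²/4 = 0.44179 in². φR_n = 0.75 × 68 × 0.44179 × 10 × 1 = 225.3 kips.
Bearing (0.375 in plate, F_u = 58 ksi): end bolts L_c = 1.6875 − 0.8125/2 = 1.28125, R_n = min(1.2×1.28125×0.375×58, 2.4×0.75×0.375×58) = 33.441 kips/bolt; interior L_c = 2.625 − 0.8125 = 1.8125, R_n = 39.15 kips/bolt. φR_n = 0.75 × (2×33.441 + 8×39.15) = 285.1 kips.
Tension rupture (net): A_n = (6.125 − 2×0.875)×0.375 = 1.6406 in² (U = 1.0, A_e = A_n). φR_n = 0.75 × 58 × 1.6406 = 71.4 kips.
Governing: min(225.3, 285.1, 71.4) = 71.4 kips → net-section rupture.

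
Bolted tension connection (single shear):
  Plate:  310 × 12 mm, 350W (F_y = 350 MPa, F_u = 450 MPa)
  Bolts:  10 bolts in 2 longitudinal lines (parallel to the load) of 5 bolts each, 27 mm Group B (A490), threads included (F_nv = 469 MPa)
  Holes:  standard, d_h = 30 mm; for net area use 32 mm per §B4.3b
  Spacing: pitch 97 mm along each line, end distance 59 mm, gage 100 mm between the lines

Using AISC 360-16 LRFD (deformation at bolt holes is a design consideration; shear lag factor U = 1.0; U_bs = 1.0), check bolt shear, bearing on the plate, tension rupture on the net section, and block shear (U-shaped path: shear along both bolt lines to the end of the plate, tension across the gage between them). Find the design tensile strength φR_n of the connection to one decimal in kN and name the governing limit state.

Bolt shear: A_b = π(27)²/4 = 572.56 mm². φR_n = 0.75 × 469 × 572.56 × 10 × 1 = 2014.0 kN.
Bearing (12 mm plate, F_u = 450 MPa): end bolts L_c = 59 − 30/2 = 44, R_n = min(1.2×44×12×450, 2.4×27×12×450) = 285.12 kN/bolt; interior L_c = 97 − 30 = 67, R_n = 349.92 kN/bolt. φR_n = 0.75 × (2×285.12 + 8×349.92) = 2527.2 kN.
Tension rupture (net): A_n = (310 − 2×32)×12 = 2952 mm² (U = 1.0, A_e = A_n). φR_n = 0.75 × 450 × 2952 = 996.3 kN.
Block shear: shear path 2×[59+4×97] = 2×447 mm, A_gv = 10728, A_nv = 2×(447 − 4.5×32)×12 = 7272 mm²; tension across gage: (100 − 1×32)×12 = 816 mm². R_n = min(0.6×450×7272, 0.6×350×10728) + 1.0×450×816 = min(1963.4, 2252.9) + 367.2 = 2330.6 kN. φR_n = 0.75 × 2330.6 = 1748.0 kN.
Governing: min(2014.0, 2527.2, 996.3, 1748.0) = 996.3 kN → net-section rupture.

996.3 kN (net-section rupture governs)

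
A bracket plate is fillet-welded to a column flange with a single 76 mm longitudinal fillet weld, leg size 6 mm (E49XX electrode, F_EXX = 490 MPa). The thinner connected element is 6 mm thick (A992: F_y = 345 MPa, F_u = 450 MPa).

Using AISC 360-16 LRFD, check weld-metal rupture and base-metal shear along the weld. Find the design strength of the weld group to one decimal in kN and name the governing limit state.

Weld metal: throat = 0.707×6 = 4.242 mm, L = 76 mm. φR_n = 0.75 × 0.6 × 490 × 4.242 × 76 = 71.1 kN.
Base metal shear (6 mm plate): yield φR_n = 1.0×0.6×345×6×76 = 94.4 kN; rupture φR_n = 0.75×0.6×450×6×76 = 92.3 kN; take 92.3 kN (rupture).
Governing: min(71.1, 92.3) = 71.1 kN → weld metal.

71.1 kN (weld metal governs)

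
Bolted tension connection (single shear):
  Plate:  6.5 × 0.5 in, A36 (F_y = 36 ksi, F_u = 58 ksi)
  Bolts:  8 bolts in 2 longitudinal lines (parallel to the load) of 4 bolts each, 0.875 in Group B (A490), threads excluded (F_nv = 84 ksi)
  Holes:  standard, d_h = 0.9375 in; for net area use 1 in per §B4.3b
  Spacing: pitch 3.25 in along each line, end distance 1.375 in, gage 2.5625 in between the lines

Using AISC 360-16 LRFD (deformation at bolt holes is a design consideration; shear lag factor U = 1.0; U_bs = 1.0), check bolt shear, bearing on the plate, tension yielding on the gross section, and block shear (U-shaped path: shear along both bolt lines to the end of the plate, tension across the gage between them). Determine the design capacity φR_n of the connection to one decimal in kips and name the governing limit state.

105.3 kips (gross-section yield governs)

Bolt shear: A_b = π(0.875)²/4 = 0.60132 in². φR_n = 0.75 × 84 × 0.60132 × 8 × 1 = 303.1 kips.
Bearing (0.5 in plate, F_u = 58 ksi): end bolts L_c = 1.375 − 0.9375/2 = 0.90625, R_n = min(1.2×0.90625×0.5×58, 2.4×0.875×0.5×58) = 31.538 kips/bolt; interior L_c = 3.25 − 0.9375 = 2.3125, R_n = 60.9 kips/bolt. φR_n = 0.75 × (2×31.538 + 6×60.9) = 321.4 kips.
Tension yield (gross): A_g = 6.5×0.5 = 3.25 in². φR_n = 0.90 × 36 × 3.25 = 105.3 kips.
Block shear: shear path 2×[1.375+3×3.25] = 2×11.125 in, A_gv = 11.125, A_nv = 2×(11.125 − 3.5×1)×0.5 = 7.625 in²; tension across gage: (2.5625 − 1×1)×0.5 = 0.78125 in². R_n = min(0.6×58×7.625, 0.6×36×11.125) + 1.0×58×0.78125 = min(265.35, 240.3) + 45.313 = 285.61 kips. φR_n = 0.75 × 285.61 = 214.2 kips.
Governing: min(303.1, 321.4, 105.3, 214.2) = 105.3 kips → gross-section yield.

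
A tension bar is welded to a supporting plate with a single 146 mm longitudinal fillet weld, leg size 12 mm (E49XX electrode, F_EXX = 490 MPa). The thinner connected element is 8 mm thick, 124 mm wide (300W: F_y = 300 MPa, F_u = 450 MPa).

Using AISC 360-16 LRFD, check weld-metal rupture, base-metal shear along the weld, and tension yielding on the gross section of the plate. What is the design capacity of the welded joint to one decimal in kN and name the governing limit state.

210.2 kN (base-metal shear governs)

Weld metal: throat = 0.707×12 = 8.484 mm, L = 146 mm. φR_n = 0.75 × 0.6 × 490 × 8.484 × 146 = 273.1 kN.
Base metal shear (8 mm plate): yield φR_n = 1.0×0.6×300×8×146 = 210.2 kN; rupture φR_n = 0.75×0.6×450×8×146 = 236.5 kN; take 210.2 kN (yield).
Tension yield (gross): A_g = 124×8 = 992 mm². φR_n = 0.90 × 300 × 992 = 267.8 kN.
Governing: min(273.1, 210.2, 267.8) = 210.2 kN → base-metal shear.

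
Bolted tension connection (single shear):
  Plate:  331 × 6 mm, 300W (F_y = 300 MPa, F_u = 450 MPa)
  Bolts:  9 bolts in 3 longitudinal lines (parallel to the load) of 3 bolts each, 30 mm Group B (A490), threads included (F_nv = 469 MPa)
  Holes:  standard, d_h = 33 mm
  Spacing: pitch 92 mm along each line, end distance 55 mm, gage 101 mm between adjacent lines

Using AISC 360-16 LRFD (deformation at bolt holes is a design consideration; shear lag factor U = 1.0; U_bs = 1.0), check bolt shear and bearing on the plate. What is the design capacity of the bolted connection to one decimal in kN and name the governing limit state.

1140.9 kN (bearing governs)

Bolt shear: A_b = π(30)²/4 = 706.86 mm². φR_n = 0.75 × 469 × 706.86 × 9 × 1 = 2237.7 kN.
Bearing (6 mm plate, F_u = 450 MPa): end bolts L_c = 55 − 33/2 = 38.5, R_n = min(1.2×38.5×6×450, 2.4×30×6×450) = 124.74 kN/bolt; interior L_c = 92 − 33 = 59, R_n = 191.16 kN/bolt. φR_n = 0.75 × (3×124.74 + 6×191.16) = 1140.9 kN.
Governing: min(2237.7, 1140.9) = 1140.9 kN → bearing.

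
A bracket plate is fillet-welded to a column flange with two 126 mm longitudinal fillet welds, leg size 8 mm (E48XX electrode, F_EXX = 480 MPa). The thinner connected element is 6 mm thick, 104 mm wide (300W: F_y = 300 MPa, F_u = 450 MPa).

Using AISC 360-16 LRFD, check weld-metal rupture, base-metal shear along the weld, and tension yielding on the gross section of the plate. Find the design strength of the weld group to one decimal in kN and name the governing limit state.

Weld metal: throat = 0.707×8 = 5.656 mm, L = 2×126 = 252 mm. φR_n = 0.75 × 0.6 × 480 × 5.656 × 252 = 307.9 kN.
Base metal shear (6 mm plate): yield φR_n = 1.0×0.6×300×6×252 = 272.2 kN; rupture φR_n = 0.75×0.6×450×6×252 = 306.2 kN; take 272.2 kN (yield).
Tension yield (gross): A_g = 104×6 = 624 mm². φR_n = 0.90 × 300 × 624 = 168.5 kN.
Governing: min(307.9, 272.2, 168.5) = 168.5 kN → gross-section yield.

168.5 kN (gross-section yield governs)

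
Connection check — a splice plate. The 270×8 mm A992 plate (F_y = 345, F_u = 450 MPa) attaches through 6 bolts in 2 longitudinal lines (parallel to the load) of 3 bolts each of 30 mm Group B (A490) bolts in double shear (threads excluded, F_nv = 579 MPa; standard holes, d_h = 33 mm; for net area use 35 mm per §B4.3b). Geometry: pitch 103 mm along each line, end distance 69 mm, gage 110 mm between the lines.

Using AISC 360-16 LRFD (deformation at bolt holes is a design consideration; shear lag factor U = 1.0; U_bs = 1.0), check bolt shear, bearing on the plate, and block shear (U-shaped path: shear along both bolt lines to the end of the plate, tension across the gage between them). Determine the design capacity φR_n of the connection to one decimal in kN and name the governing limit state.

Bolt shear: A_b = π(30)²/4 = 706.86 mm². φR_n = 0.75 × 579 × 706.86 × 6 × 2 = 3683.4 kN.
Bearing (8 mm plate, F_u = 450 MPa): end bolts L_c = 69 − 33/2 = 52.5, R_n = min(1.2×52.5×8×450, 2.4×30×8×450) = 226.8 kN/bolt; interior L_c = 103 − 33 = 70, R_n = 259.2 kN/bolt. φR_n = 0.75 × (2×226.8 + 4×259.2) = 1117.8 kN.
Block shear: shear path 2×[69+2×103] = 2×275 mm, A_gv = 4400, A_nv = 2×(275 − 2.5×35)×8 = 3000 mm²; tension across gage: (110 − 1×35)×8 = 600 mm². R_n = min(0.6×450×3000, 0.6×345×4400) + 1.0×450×600 = min(810, 910.8) + 270 = 1080 kN. φR_n = 0.75 × 1080 = 810.0 kN.
Governing: min(3683.4, 1117.8, 810.0) = 810.0 kN → block shear.

810.0 kN (block shear governs)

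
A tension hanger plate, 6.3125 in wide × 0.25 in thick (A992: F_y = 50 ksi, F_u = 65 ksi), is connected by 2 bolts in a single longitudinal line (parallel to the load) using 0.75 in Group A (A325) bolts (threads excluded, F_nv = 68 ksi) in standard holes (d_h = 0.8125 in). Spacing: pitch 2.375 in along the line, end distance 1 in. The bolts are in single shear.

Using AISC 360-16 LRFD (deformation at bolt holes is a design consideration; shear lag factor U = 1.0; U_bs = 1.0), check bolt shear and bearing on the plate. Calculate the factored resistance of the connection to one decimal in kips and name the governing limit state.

Bolt shear: A_b = π(0.75)²/4 = 0.44179 in². φR_n = 0.75 × 68 × 0.44179 × 2 × 1 = 45.1 kips.
Bearing (0.25 in plate, F_u = 65 ksi): end bolts L_c = 1 − 0.8125/2 = 0.59375, R_n = min(1.2×0.59375×0.25×65, 2.4×0.75×0.25×65) = 11.578 kips/bolt; interior L_c = 2.375 − 0.8125 = 1.5625, R_n = 29.25 kips/bolt. φR_n = 0.75 × (1×11.578 + 1×29.25) = 30.6 kips.
Governing: min(45.1, 30.6) = 30.6 kips → bearing.

30.6 kips (bearing governs)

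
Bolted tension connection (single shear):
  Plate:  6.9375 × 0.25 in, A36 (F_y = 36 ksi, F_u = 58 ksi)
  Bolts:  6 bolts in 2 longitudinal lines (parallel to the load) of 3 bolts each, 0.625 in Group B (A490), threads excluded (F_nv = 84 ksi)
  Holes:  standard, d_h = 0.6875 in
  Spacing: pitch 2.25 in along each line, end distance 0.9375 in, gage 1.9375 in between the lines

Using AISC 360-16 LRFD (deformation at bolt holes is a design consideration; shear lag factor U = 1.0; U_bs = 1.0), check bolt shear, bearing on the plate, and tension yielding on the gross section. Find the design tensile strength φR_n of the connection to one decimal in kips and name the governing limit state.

Bolt shear: A_b = π(0.625)²/4 = 0.3068 in². φR_n = 0.75 × 84 × 0.3068 × 6 × 1 = 116.0 kips.
Bearing (0.25 in plate, F_u = 58 ksi): end bolts L_c = 0.9375 − 0.6875/2 = 0.59375, R_n = min(1.2×0.59375×0.25×58, 2.4×0.625×0.25×58) = 10.331 kips/bolt; interior L_c = 2.25 − 0.6875 = 1.5625, R_n = 21.75 kips/bolt. φR_n = 0.75 × (2×10.331 + 4×21.75) = 80.7 kips.
Tension yield (gross): A_g = 6.9375×0.25 = 1.7344 in². φR_n = 0.90 × 36 × 1.7344 = 56.2 kips.
Governing: min(116.0, 80.7, 56.2) = 56.2 kips → gross-section yield.

56.2 kips (gross-section yield governs)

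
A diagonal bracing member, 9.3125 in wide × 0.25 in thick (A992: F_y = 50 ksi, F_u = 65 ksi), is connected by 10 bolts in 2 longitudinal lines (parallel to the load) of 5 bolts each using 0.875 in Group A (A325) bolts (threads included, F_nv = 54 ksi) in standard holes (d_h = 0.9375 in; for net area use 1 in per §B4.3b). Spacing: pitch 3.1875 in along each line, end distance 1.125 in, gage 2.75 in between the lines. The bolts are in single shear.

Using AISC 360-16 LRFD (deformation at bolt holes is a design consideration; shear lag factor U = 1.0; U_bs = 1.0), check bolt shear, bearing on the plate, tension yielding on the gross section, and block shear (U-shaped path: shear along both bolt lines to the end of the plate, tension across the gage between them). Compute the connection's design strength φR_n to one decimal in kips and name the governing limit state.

Bolt shear: A_b = π(0.875)²/4 = 0.60132 in². φR_n = 0.75 × 54 × 0.60132 × 10 × 1 = 243.5 kips.
Bearing (0.25 in plate, F_u = 65 ksi): end bolts L_c = 1.125 − 0.9375/2 = 0.65625, R_n = min(1.2×0.65625×0.25×65, 2.4×0.875×0.25×65) = 12.797 kips/bolt; interior L_c = 3.1875 − 0.9375 = 2.25, R_n = 34.125 kips/bolt. φR_n = 0.75 × (2×12.797 + 8×34.125) = 223.9 kips.
Tension yield (gross): A_g = 9.3125×0.25 = 2.3281 in². φR_n = 0.90 × 50 × 2.3281 = 104.8 kips.
Block shear: shear path 2×[1.125+4×3.1875] = 2×13.875 in, A_gv = 6.9375, A_nv = 2×(13.875 − 4.5×1)×0.25 = 4.6875 in²; tension across gage: (2.75 − 1×1)×0.25 = 0.4375 in². R_n = min(0.6×65×4.6875, 0.6×50×6.9375) + 1.0×65×0.4375 = min(182.81, 208.13) + 28.438 = 211.25 kips. φR_n = 0.75 × 211.25 = 158.4 kips.
Governing: min(243.5, 223.9, 104.8, 158.4) = 104.8 kips → gross-section yield.

104.8 kips (gross-section yield governs)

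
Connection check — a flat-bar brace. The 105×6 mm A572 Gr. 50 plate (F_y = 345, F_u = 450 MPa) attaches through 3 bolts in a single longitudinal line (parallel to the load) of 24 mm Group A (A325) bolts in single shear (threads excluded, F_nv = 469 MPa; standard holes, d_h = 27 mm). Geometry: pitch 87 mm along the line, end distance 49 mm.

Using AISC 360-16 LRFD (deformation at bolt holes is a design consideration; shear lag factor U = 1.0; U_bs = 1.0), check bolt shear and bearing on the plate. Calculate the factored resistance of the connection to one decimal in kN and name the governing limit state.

319.5 kN (bearing governs)

Bolt shear: A_b = π(24)²/4 = 452.39 mm². φR_n = 0.75 × 469 × 452.39 × 3 × 1 = 477.4 kN.
Bearing (6 mm plate, F_u = 450 MPa): end bolts L_c = 49 − 27/2 = 35.5, R_n = min(1.2×35.5×6×450, 2.4×24×6×450) = 115.02 kN/bolt; interior L_c = 87 − 27 = 60, R_n = 155.52 kN/bolt. φR_n = 0.75 × (1×115.02 + 2×155.52) = 319.5 kN.
Governing: min(477.4, 319.5) = 319.5 kN → bearing.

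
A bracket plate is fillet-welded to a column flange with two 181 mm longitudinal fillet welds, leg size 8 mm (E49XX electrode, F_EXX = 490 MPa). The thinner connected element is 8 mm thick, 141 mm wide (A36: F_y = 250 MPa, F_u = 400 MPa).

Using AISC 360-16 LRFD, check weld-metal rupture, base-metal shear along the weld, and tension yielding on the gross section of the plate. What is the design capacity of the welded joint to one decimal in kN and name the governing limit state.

253.8 kN (gross-section yield governs)

Weld metal: throat = 0.707×8 = 5.656 mm, L = 2×181 = 362 mm. φR_n = 0.75 × 0.6 × 490 × 5.656 × 362 = 451.5 kN.
Base metal shear (8 mm plate): yield φR_n = 1.0×0.6×250×8×362 = 434.4 kN; rupture φR_n = 0.75×0.6×400×8×362 = 521.3 kN; take 434.4 kN (yield).
Tension yield (gross): A_g = 141×8 = 1128 mm². φR_n = 0.90 × 250 × 1128 = 253.8 kN.
Governing: min(451.5, 434.4, 253.8) = 253.8 kN → gross-section yield.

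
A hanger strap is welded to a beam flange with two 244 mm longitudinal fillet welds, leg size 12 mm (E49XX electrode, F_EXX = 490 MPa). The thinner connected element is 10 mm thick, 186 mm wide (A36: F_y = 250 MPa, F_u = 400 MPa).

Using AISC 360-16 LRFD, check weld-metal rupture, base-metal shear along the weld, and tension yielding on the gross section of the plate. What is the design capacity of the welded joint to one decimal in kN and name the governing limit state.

Weld metal: throat = 0.707×12 = 8.484 mm, L = 2×244 = 488 mm. φR_n = 0.75 × 0.6 × 490 × 8.484 × 488 = 912.9 kN.
Base metal shear (10 mm plate): yield φR_n = 1.0×0.6×250×10×488 = 732.0 kN; rupture φR_n = 0.75×0.6×400×10×488 = 878.4 kN; take 732.0 kN (yield).
Tension yield (gross): A_g = 186×10 = 1860 mm². φR_n = 0.90 × 250 × 1860 = 418.5 kN.
Governing: min(912.9, 732.0, 418.5) = 418.5 kN → gross-section yield.

418.5 kN (gross-section yield governs)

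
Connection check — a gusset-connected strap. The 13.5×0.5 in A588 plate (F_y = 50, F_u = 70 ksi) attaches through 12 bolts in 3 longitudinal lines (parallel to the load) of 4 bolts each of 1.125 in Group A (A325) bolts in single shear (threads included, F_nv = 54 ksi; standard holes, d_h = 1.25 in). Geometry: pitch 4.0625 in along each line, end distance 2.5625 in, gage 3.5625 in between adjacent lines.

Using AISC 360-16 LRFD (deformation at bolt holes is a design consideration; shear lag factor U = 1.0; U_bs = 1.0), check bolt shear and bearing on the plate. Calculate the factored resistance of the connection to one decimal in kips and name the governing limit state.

483.1 kips (bolt shear governs)

Bolt shear: A_b = π(1.125)²/4 = 0.99402 in². φR_n = 0.75 × 54 × 0.99402 × 12 × 1 = 483.1 kips.
Bearing (0.5 in plate, F_u = 70 ksi): end bolts L_c = 2.5625 − 1.25/2 = 1.9375, R_n = min(1.2×1.9375×0.5×70, 2.4×1.125×0.5×70) = 81.375 kips/bolt; interior L_c = 4.0625 − 1.25 = 2.8125, R_n = 94.5 kips/bolt. φR_n = 0.75 × (3×81.375 + 9×94.5) = 821.0 kips.
Governing: min(483.1, 821.0) = 483.1 kips → bolt shear.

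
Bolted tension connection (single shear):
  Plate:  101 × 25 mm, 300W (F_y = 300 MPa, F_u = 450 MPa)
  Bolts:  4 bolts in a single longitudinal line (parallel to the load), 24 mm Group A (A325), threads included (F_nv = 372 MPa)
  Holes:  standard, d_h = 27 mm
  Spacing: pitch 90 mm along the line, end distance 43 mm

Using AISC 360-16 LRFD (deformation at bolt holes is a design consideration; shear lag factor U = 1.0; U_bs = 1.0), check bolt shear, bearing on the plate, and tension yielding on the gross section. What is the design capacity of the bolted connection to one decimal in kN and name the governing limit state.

504.9 kN (bolt shear governs)

Bolt shear: A_b = π(24)²/4 = 452.39 mm². φR_n = 0.75 × 372 × 452.39 × 4 × 1 = 504.9 kN.
Bearing (25 mm plate, F_u = 450 MPa): end bolts L_c = 43 − 27/2 = 29.5, R_n = min(1.2×29.5×25×450, 2.4×24×25×450) = 398.25 kN/bolt; interior L_c = 90 − 27 = 63, R_n = 648 kN/bolt. φR_n = 0.75 × (1×398.25 + 3×648) = 1756.7 kN.
Tension yield (gross): A_g = 101×25 = 2525 mm². φR_n = 0.90 × 300 × 2525 = 681.8 kN.
Governing: min(504.9, 1756.7, 681.8) = 504.9 kN → bolt shear.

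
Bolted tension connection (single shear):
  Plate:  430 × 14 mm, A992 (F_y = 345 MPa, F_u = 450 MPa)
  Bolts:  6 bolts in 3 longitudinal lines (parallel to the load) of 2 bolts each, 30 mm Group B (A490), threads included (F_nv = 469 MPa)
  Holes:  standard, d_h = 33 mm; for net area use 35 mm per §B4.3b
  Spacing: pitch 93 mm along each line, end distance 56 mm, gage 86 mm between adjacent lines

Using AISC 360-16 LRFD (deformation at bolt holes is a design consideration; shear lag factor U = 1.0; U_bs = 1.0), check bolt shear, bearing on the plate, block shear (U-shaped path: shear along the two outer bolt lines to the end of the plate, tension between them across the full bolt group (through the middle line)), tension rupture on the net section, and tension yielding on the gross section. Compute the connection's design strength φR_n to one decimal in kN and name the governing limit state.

1029.1 kN (block shear governs)

Bolt shear: A_b = π(30)²/4 = 706.86 mm². φR_n = 0.75 × 469 × 706.86 × 6 × 1 = 1491.8 kN.
Bearing (14 mm plate, F_u = 450 MPa): end bolts L_c = 56 − 33/2 = 39.5, R_n = min(1.2×39.5×14×450, 2.4×30×14×450) = 298.62 kN/bolt; interior L_c = 93 − 33 = 60, R_n = 453.6 kN/bolt. φR_n = 0.75 × (3×298.62 + 3×453.6) = 1692.5 kN.
Block shear: shear path 2×[56+1×93] = 2×149 mm, A_gv = 4172, A_nv = 2×(149 − 1.5×35)×14 = 2702 mm²; tension across gage: (172 − 2×35)×14 = 1428 mm². R_n = min(0.6×450×2702, 0.6×345×4172) + 1.0×450×1428 = min(729.54, 863.6) + 642.6 = 1372.1 kN. φR_n = 0.75 × 1372.1 = 1029.1 kN.
Tension rupture (net): A_n = (430 − 3×35)×14 = 4550 mm² (U = 1.0, A_e = A_n). φR_n = 0.75 × 450 × 4550 = 1535.6 kN.
Tension yield (gross): A_g = 430×14 = 6020 mm². φR_n = 0.90 × 345 × 6020 = 1869.2 kN.
Governing: min(1491.8, 1692.5, 1029.1, 1535.6, 1869.2) = 1029.1 kN → block shear.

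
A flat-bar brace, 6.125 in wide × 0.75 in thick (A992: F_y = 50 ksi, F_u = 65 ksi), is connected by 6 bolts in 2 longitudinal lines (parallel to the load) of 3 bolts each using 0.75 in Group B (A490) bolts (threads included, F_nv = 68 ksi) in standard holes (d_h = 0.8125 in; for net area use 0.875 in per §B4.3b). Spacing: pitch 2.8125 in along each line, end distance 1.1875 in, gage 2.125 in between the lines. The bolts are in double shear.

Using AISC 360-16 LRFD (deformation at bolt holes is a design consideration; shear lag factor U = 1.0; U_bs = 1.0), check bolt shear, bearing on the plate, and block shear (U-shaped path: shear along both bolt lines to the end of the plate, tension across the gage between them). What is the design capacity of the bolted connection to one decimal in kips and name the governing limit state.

Bolt shear: A_b = π(0.75)²/4 = 0.44179 in². φR_n = 0.75 × 68 × 0.44179 × 6 × 2 = 270.4 kips.
Bearing (0.75 in plate, F_u = 65 ksi): end bolts L_c = 1.1875 − 0.8125/2 = 0.78125, R_n = min(1.2×0.78125×0.75×65, 2.4×0.75×0.75×65) = 45.703 kips/bolt; interior L_c = 2.8125 − 0.8125 = 2, R_n = 87.75 kips/bolt. φR_n = 0.75 × (2×45.703 + 4×87.75) = 331.8 kips.
Block shear: shear path 2×[1.1875+2×2.8125] = 2×6.8125 in, A_gv = 10.219, A_nv = 2×(6.8125 − 2.5×0.875)×0.75 = 6.9375 in²; tension across gage: (2.125 − 1×0.875)×0.75 = 0.9375 in². R_n = min(0.6×65×6.9375, 0.6×50×10.219) + 1.0×65×0.9375 = min(270.56, 306.57) + 60.938 = 331.5 kips. φR_n = 0.75 × 331.5 = 248.6 kips.
Governing: min(270.4, 331.8, 248.6) = 248.6 kips → block shear.

248.6 kips (block shear governs)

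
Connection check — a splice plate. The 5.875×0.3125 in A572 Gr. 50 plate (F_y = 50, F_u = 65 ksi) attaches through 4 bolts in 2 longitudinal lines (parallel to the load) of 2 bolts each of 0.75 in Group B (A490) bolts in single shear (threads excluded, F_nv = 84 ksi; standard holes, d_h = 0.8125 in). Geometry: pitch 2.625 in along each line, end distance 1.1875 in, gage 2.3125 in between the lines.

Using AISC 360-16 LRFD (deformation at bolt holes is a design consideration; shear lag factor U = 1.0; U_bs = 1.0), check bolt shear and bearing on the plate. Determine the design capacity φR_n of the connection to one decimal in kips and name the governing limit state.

83.4 kips (bearing governs)

Bolt shear: A_b = π(0.75)²/4 = 0.44179 in². φR_n = 0.75 × 84 × 0.44179 × 4 × 1 = 111.3 kips.
Bearing (0.3125 in plate, F_u = 65 ksi): end bolts L_c = 1.1875 − 0.8125/2 = 0.78125, R_n = min(1.2×0.78125×0.3125×65, 2.4×0.75×0.3125×65) = 19.043 kips/bolt; interior L_c = 2.625 − 0.8125 = 1.8125, R_n = 36.563 kips/bolt. φR_n = 0.75 × (2×19.043 + 2×36.563) = 83.4 kips.
Governing: min(111.3, 83.4) = 83.4 kips → bearing.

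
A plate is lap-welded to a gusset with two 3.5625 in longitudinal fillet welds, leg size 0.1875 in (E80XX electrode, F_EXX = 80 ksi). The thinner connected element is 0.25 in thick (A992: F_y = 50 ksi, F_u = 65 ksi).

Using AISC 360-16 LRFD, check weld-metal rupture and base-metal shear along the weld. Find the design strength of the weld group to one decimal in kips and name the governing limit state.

Weld metal: throat = 0.707×0.1875 = 0.13256 in, L = 2×3.5625 = 7.125 in. φR_n = 0.75 × 0.6 × 80 × 0.13256 × 7.125 = 34.0 kips.
Base metal shear (0.25 in plate): yield φR_n = 1.0×0.6×50×0.25×7.125 = 53.4 kips; rupture φR_n = 0.75×0.6×65×0.25×7.125 = 52.1 kips; take 52.1 kips (rupture).
Governing: min(34.0, 52.1) = 34.0 kips → weld metal.

34.0 kips (weld metal governs)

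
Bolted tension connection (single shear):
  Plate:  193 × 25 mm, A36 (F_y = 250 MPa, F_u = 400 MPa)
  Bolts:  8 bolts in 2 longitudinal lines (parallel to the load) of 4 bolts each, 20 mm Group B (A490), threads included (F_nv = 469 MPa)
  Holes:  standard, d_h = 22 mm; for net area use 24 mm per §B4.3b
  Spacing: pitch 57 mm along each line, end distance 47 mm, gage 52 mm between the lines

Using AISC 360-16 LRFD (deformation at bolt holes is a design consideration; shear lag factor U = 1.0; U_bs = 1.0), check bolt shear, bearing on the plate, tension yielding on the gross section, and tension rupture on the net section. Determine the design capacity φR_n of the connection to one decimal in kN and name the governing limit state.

884.0 kN (bolt shear governs)

Bolt shear: A_b = π(20)²/4 = 314.16 mm². φR_n = 0.75 × 469 × 314.16 × 8 × 1 = 884.0 kN.
Bearing (25 mm plate, F_u = 400 MPa): end bolts L_c = 47 − 22/2 = 36, R_n = min(1.2×36×25×400, 2.4×20×25×400) = 432 kN/bolt; interior L_c = 57 − 22 = 35, R_n = 420 kN/bolt. φR_n = 0.75 × (2×432 + 6×420) = 2538.0 kN.
Tension yield (gross): A_g = 193×25 = 4825 mm². φR_n = 0.90 × 250 × 4825 = 1085.6 kN.
Tension rupture (net): A_n = (193 − 2×24)×25 = 3625 mm² (U = 1.0, A_e = A_n). φR_n = 0.75 × 400 × 3625 = 1087.5 kN.
Governing: min(884.0, 2538.0, 1085.6, 1087.5) = 884.0 kN → bolt shear.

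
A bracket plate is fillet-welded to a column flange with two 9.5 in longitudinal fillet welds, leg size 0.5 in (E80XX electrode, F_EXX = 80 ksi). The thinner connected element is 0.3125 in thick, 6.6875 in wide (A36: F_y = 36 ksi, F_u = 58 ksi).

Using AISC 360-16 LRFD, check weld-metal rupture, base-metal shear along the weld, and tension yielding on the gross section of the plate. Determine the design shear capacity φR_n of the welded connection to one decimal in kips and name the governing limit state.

Weld metal: throat = 0.707×0.5 = 0.3535 in, L = 2×9.5 = 19 in. φR_n = 0.75 × 0.6 × 80 × 0.3535 × 19 = 241.8 kips.
Base metal shear (0.3125 in plate): yield φR_n = 1.0×0.6×36×0.3125×19 = 128.3 kips; rupture φR_n = 0.75×0.6×58×0.3125×19 = 155.0 kips; take 128.3 kips (yield).
Tension yield (gross): A_g = 6.6875×0.3125 = 2.0898 in². φR_n = 0.90 × 36 × 2.0898 = 67.7 kips.
Governing: min(241.8, 128.3, 67.7) = 67.7 kips → gross-section yield.

67.7 kips (gross-section yield governs)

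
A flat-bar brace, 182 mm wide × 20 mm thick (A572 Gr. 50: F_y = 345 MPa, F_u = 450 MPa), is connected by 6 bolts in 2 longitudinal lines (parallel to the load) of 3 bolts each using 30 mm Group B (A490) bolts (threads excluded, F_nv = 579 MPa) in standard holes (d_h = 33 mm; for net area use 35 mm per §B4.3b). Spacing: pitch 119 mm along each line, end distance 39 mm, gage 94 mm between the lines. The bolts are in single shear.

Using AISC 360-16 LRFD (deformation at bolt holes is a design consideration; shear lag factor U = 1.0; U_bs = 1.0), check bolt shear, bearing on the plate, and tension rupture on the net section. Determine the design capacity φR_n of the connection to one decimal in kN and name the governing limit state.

756.0 kN (net-section rupture governs)

Bolt shear: A_b = π(30)²/4 = 706.86 mm². φR_n = 0.75 × 579 × 706.86 × 6 × 1 = 1841.7 kN.
Bearing (20 mm plate, F_u = 450 MPa): end bolts L_c = 39 − 33/2 = 22.5, R_n = min(1.2×22.5×20×450, 2.4×30×20×450) = 243 kN/bolt; interior L_c = 119 − 33 = 86, R_n = 648 kN/bolt. φR_n = 0.75 × (2×243 + 4×648) = 2308.5 kN.
Tension rupture (net): A_n = (182 − 2×35)×20 = 2240 mm² (U = 1.0, A_e = A_n). φR_n = 0.75 × 450 × 2240 = 756.0 kN.
Governing: min(1841.7, 2308.5, 756.0) = 756.0 kN → net-section rupture.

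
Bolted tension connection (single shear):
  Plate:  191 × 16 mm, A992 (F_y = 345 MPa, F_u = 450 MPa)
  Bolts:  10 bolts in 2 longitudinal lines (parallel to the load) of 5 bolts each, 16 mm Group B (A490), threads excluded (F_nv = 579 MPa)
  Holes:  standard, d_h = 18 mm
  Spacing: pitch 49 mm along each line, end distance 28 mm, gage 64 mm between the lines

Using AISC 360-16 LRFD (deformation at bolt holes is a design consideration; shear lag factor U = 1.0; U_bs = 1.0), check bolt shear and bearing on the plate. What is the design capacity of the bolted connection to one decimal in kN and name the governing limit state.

873.1 kN (bolt shear governs)

Bolt shear: A_b = π(16)²/4 = 201.06 mm². φR_n = 0.75 × 579 × 201.06 × 10 × 1 = 873.1 kN.
Bearing (16 mm plate, F_u = 450 MPa): end bolts L_c = 28 − 18/2 = 19, R_n = min(1.2×19×16×450, 2.4×16×16×450) = 164.16 kN/bolt; interior L_c = 49 − 18 = 31, R_n = 267.84 kN/bolt. φR_n = 0.75 × (2×164.16 + 8×267.84) = 1853.3 kN.
Governing: min(873.1, 1853.3) = 873.1 kN → bolt shear.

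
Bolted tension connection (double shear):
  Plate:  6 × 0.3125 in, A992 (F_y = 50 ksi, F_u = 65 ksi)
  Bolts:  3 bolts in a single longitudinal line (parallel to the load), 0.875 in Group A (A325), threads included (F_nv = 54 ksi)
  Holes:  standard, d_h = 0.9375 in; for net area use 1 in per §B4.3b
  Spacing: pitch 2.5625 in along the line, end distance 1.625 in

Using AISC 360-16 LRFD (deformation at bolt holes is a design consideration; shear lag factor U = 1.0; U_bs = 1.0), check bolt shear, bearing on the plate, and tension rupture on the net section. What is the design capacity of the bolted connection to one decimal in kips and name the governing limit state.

Bolt shear: A_b = π(0.875)²/4 = 0.60132 in². φR_n = 0.75 × 54 × 0.60132 × 3 × 2 = 146.1 kips.
Bearing (0.3125 in plate, F_u = 65 ksi): end bolts L_c = 1.625 − 0.9375/2 = 1.15625, R_n = min(1.2×1.15625×0.3125×65, 2.4×0.875×0.3125×65) = 28.184 kips/bolt; interior L_c = 2.5625 − 0.9375 = 1.625, R_n = 39.609 kips/bolt. φR_n = 0.75 × (1×28.184 + 2×39.609) = 80.6 kips.
Tension rupture (net): A_n = (6 − 1×1)×0.3125 = 1.5625 in² (U = 1.0, A_e = A_n). φR_n = 0.75 × 65 × 1.5625 = 76.2 kips.
Governing: min(146.1, 80.6, 76.2) = 76.2 kips → net-section rupture.

76.2 kips (net-section rupture governs)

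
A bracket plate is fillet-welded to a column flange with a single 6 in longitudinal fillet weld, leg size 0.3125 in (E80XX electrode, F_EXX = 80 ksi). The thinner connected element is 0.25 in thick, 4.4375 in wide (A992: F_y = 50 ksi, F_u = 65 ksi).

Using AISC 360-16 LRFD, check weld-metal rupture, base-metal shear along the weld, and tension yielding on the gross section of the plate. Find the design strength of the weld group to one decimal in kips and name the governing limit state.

43.9 kips (base-metal shear governs)

Weld metal: throat = 0.707×0.3125 = 0.22094 in, L = 6 in. φR_n = 0.75 × 0.6 × 80 × 0.22094 × 6 = 47.7 kips.
Base metal shear (0.25 in plate): yield φR_n = 1.0×0.6×50×0.25×6 = 45.0 kips; rupture φR_n = 0.75×0.6×65×0.25×6 = 43.9 kips; take 43.9 kips (rupture).
Tension yield (gross): A_g = 4.4375×0.25 = 1.1094 in². φR_n = 0.90 × 50 × 1.1094 = 49.9 kips.
Governing: min(47.7, 43.9, 49.9) = 43.9 kips → base-metal shear.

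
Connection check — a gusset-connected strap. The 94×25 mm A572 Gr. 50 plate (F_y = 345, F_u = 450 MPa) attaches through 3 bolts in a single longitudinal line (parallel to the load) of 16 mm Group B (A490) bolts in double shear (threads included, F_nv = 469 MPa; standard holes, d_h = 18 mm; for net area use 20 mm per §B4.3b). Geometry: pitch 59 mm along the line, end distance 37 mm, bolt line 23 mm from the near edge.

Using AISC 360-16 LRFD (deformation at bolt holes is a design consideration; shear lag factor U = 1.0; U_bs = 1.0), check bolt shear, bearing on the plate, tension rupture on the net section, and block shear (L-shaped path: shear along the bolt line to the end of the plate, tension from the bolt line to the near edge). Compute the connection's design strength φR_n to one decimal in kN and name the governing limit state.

Bolt shear: A_b = π(16)²/4 = 201.06 mm². φR_n = 0.75 × 469 × 201.06 × 3 × 2 = 424.3 kN.
Bearing (25 mm plate, F_u = 450 MPa): end bolts L_c = 37 − 18/2 = 28, R_n = min(1.2×28×25×450, 2.4×16×25×450) = 378 kN/bolt; interior L_c = 59 − 18 = 41, R_n = 432 kN/bolt. φR_n = 0.75 × (1×378 + 2×432) = 931.5 kN.
Tension rupture (net): A_n = (94 − 1×20)×25 = 1850 mm² (U = 1.0, A_e = A_n). φR_n = 0.75 × 450 × 1850 = 624.4 kN.
Block shear: shear path 1×[37+2×59] = 1×155 mm, A_gv = 3875, A_nv = 1×(155 − 2.5×20)×25 = 2625 mm²; tension to near edge: (23 − 0.5×20)×25 = 325 mm². R_n = min(0.6×450×2625, 0.6×345×3875) + 1.0×450×325 = min(708.75, 802.13) + 146.25 = 855 kN. φR_n = 0.75 × 855 = 641.3 kN.
Governing: min(424.3, 931.5, 624.4, 641.3) = 424.3 kN → bolt shear.

424.3 kN (bolt shear governs)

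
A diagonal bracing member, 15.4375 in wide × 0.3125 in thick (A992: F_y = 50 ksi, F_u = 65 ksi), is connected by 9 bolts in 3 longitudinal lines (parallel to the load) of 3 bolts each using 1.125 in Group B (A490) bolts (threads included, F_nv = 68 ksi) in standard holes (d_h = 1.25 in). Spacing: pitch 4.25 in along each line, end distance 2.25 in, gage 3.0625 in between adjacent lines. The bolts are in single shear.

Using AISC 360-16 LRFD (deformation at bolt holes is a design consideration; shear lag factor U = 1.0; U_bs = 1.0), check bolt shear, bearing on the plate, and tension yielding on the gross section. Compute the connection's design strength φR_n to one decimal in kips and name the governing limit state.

217.1 kips (gross-section yield governs)

Bolt shear: A_b = π(1.125)²/4 = 0.99402 in². φR_n = 0.75 × 68 × 0.99402 × 9 × 1 = 456.3 kips.
Bearing (0.3125 in plate, F_u = 65 ksi): end bolts L_c = 2.25 − 1.25/2 = 1.625, R_n = min(1.2×1.625×0.3125×65, 2.4×1.125×0.3125×65) = 39.609 kips/bolt; interior L_c = 4.25 − 1.25 = 3, R_n = 54.844 kips/bolt. φR_n = 0.75 × (3×39.609 + 6×54.844) = 335.9 kips.
Tension yield (gross): A_g = 15.4375×0.3125 = 4.8242 in². φR_n = 0.90 × 50 × 4.8242 = 217.1 kips.
Governing: min(456.3, 335.9, 217.1) = 217.1 kips → gross-section yield.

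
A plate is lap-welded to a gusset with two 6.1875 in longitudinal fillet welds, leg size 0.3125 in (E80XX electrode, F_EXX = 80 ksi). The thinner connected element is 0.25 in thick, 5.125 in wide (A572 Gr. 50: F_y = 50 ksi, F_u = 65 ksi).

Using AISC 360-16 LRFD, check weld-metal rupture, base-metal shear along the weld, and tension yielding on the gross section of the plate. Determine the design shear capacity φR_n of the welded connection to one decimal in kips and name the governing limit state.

57.7 kips (gross-section yield governs)

Weld metal: throat = 0.707×0.3125 = 0.22094 in, L = 2×6.1875 = 12.375 in. φR_n = 0.75 × 0.6 × 80 × 0.22094 × 12.375 = 98.4 kips.
Base metal shear (0.25 in plate): yield φR_n = 1.0×0.6×50×0.25×12.375 = 92.8 kips; rupture φR_n = 0.75×0.6×65×0.25×12.375 = 90.5 kips; take 90.5 kips (rupture).
Tension yield (gross): A_g = 5.125×0.25 = 1.2813 in². φR_n = 0.90 × 50 × 1.2813 = 57.7 kips.
Governing: min(98.4, 90.5, 57.7) = 57.7 kips → gross-section yield.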